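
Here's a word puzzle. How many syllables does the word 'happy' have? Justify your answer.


Break 'happy' into syllables: hap-py -> hap | py = 2 syllables

2 syllables


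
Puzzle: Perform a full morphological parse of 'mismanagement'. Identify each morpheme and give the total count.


Step 1: Identify prefix: 'mis' (meaning: wrongly)
Step 2: Identify root: 'manage'
Step 3: Identify suffix(es): 'ment'
Decomposition: mis- (prefix: wrongly) + manage (root) + -ment (suffix: action/result)
Total morphemes: 3

3 morphemes (mis- (prefix: wrongly) + manage (root) + -ment (suffix: action/result))


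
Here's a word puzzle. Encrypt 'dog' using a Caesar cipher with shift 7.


Shift each letter by 7: d -> k, o -> v, g -> n. Result: 'kvn'.

kvn


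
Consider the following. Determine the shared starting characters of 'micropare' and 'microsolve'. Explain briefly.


Compare from the start: 5 characters match: 'micro'. Mismatch at position 6: 'p' vs 's'.

micro


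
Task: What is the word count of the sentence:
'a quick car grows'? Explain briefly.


Split into words: a | quick | car | grows = 4 words.

4


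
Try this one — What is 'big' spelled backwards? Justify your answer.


Reverse 'big' character by character: 'gib'.

gib


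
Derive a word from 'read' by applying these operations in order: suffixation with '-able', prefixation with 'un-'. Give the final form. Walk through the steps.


Step 1: Add suffix '-able' to 'read' = 'readable'
Step 2: Add prefix 'un-' to 'readable' = 'unreadable'

unreadable


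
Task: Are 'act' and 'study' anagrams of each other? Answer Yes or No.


Sorted letters of 'act': 'act'
Sorted letters of 'study': 'dstuy'
They do not match.

No


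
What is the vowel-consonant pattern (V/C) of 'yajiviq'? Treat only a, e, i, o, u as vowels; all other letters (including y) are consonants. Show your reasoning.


Letter mapping: y = C, a = V, j = C, i = V, v = C, i = V, q = C.

CVCVCVC


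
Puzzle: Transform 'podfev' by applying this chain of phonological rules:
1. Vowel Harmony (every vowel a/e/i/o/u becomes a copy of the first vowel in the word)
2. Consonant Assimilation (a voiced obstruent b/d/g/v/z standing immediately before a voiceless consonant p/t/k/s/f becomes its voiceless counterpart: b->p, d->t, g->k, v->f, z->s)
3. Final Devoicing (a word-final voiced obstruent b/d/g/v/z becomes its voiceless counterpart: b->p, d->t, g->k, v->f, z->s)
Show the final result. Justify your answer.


Starting form: 'podfev'
Rule 1: Vowel Harmony: all vowels become 'o' (matching first vowel). 'podfev' -> 'podfov'
Rule 2: Consonant Assimilation: voiced obstruent before voiceless consonant becomes voiceless ('df' -> 'tf'). 'podfov' -> 'potfov'
Rule 3: Final Devoicing: word-final voiced obstruent 'v' becomes voiceless 'f'. 'potfov' -> 'potfof'
Final form: 'potfof'

potfof


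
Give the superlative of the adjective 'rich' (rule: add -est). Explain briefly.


Apply superlative formation (add -est): 'rich' -> 'richest'.

richest


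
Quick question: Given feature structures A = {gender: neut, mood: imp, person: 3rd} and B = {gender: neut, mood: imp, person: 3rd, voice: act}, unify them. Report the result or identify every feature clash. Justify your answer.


Compare features:
gender: A=neut vs B=neut -> unified: neut
mood: A=imp vs B=imp -> unified: imp
person: A=3rd vs B=3rd -> unified: 3rd
voice: A=_ vs B=act -> unified: act
No clashes found.

Unified: {gender: neut, mood: imp, person: 3rd, voice: act}


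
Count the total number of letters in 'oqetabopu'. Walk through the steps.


Spell out 'oqetabopu' and number each letter: o(1), q(2), e(3), t(4), a(5), b(6), o(7), p(8), u(9). Total: 9 letters.

9


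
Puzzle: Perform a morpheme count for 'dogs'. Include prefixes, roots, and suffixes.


Decomposition: dog (root) + -s (plural) = 2 morpheme(s)

2 morphemes


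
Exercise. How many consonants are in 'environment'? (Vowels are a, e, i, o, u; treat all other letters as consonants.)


Consonants in 'environment': n, v, r, n, m, n, t = 7 consonants.

7


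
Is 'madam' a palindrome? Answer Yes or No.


Forward: 'madam'
Reversed: 'madam'
They are identical.

Yes


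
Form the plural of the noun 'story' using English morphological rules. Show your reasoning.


Apply rule: Change -y to -ies (consonant + y). 'story' becomes 'stories'.

stories


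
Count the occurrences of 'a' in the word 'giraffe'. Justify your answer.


Letter 'a' in 'giraffe': found at position(s) 4 = 1 occurrence(s).

1


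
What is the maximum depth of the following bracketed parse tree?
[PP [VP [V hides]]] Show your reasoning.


Count bracket nesting levels:
'[' at pos 0: depth = 1
'[' at pos 4: depth = 2
'[' at pos 8: depth = 3
Maximum depth reached: 3

3


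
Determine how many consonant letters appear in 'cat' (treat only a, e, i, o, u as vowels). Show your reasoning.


Consonants in 'cat': c, t = 2 consonants.

2


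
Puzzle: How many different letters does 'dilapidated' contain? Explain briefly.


Unique letters in 'dilapidated': {a, d, e, i, l, p, t} = 7 distinct letters.

7


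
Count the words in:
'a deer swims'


Split into words: a | deer | swims = 3 words.

3


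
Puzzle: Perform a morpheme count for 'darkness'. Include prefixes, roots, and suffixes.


Decomposition: dark (root) + -ness (suffix) = 2 morpheme(s)

2 morphemes


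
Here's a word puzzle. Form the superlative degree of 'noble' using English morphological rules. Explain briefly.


Apply superlative formation (ends in e: add -st): 'noble' -> 'noblest'.

noblest


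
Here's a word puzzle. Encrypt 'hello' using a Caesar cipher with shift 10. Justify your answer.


Shift each letter by 10: h -> r, e -> o, l -> v, l -> v, o -> y. Result: 'rovvy'.

rovvy


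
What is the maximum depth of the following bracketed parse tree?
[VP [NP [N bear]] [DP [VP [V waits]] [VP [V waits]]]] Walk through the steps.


Count bracket nesting levels:
'[' at pos 0: depth = 1
'[' at pos 4: depth = 2
'[' at pos 8: depth = 3
'[' at pos 18: depth = 2
'[' at pos 22: depth = 3
'[' at pos 26: depth = 4
'[' at pos 37: depth = 3
'[' at pos 41: depth = 4
Maximum depth reached: 4

4


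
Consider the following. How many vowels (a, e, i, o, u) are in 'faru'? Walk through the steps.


Vowels in 'faru': a, u = 2 vowels.

2


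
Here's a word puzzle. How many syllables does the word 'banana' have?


Break 'banana' into syllables: ba-na-na -> ba | na | na = 3 syllables

3 syllables


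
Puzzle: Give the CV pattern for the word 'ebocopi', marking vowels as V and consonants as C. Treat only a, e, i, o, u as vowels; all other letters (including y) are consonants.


Letter mapping: e = V, b = C, o = V, c = C, o = V, p = C, i = V.

VCVCVCV


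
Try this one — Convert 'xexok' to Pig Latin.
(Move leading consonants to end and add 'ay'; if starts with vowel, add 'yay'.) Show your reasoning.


'xexok': move consonant cluster 'x' to end and add 'ay': 'exokxay'.

exokxay


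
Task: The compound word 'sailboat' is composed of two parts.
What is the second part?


Split 'sailboat' into 'sail' + 'boat'. The second part is 'boat'.

boat


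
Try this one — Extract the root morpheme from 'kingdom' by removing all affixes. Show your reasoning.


Remove suffix '-dom' from 'kingdom' to get root 'king'.

king


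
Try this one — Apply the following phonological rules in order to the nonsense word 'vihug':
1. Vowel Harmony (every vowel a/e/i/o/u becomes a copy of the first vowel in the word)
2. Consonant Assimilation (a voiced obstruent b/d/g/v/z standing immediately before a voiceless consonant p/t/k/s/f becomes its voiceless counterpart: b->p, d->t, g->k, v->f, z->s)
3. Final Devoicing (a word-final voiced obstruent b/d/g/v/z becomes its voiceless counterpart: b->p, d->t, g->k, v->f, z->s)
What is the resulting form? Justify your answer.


Starting form: 'vihug'
Rule 1: Vowel Harmony: all vowels become 'i' (matching first vowel). 'vihug' -> 'vihig'
Rule 2: Consonant Assimilation: no voiced obstruent (b/d/g/v/z) stands immediately before a voiceless consonant (p/t/k/s/f). No change.
Rule 3: Final Devoicing: word-final voiced obstruent 'g' becomes voiceless 'k'. 'vihig' -> 'vihik'
Final form: 'vihik'

vihik


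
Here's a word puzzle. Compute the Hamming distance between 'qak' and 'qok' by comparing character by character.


Alignment:
Position 1: 'q' vs 'q' = match
Position 2: 'a' vs 'o' = DIFFER
Position 3: 'k' vs 'k' = match
Total differences: 1

1


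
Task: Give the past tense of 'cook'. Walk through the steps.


Apply rule: Add -ed. 'cook' becomes 'cooked'.

cooked


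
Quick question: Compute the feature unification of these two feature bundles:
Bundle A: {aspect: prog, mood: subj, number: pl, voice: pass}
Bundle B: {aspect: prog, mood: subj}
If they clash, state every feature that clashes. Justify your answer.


Compare features:
aspect: A=prog vs B=prog -> unified: prog
mood: A=subj vs B=subj -> unified: subj
number: A=pl vs B=_ -> unified: pl
voice: A=pass vs B=_ -> unified: pass
No clashes found.

Unified: {aspect: prog, mood: subj, number: pl, voice: pass}


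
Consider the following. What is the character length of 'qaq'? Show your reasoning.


Spell out 'qaq' and number each letter: q(1), a(2), q(3). Total: 3 letters.

3


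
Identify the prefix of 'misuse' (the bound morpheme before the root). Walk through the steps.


The word 'misuse' = 'mis' (prefix) + 'use' (root). The prefix is 'mis'.

mis


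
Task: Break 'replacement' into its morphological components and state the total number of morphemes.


Step 1: Identify prefix: 're' (meaning: again)
Step 2: Identify root: 'place'
Step 3: Identify suffix(es): 'ment'
Decomposition: re- (prefix: again) + place (root) + -ment (suffix: action/result)
Total morphemes: 3

3 morphemes (re- (prefix: again) + place (root) + -ment (suffix: action/result))


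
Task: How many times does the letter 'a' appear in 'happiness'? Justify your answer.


Letter 'a' in 'happiness': found at position(s) 2 = 1 occurrence(s).

1


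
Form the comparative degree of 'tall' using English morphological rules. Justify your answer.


Apply comparative formation (add -er): 'tall' -> 'taller'.

taller


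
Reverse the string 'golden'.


Reverse 'golden' character by character: 'nedlog'.

nedlog


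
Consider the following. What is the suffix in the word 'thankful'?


The word 'thankful' = 'thank' (root) + '-ful' (suffix). The suffix is '-ful'.

ful


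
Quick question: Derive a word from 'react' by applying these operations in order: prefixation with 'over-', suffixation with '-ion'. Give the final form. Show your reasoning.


Step 1: Add prefix 'over-' to 'react' = 'overreact'
Step 2: Add suffix '-ion' to 'overreact' = 'overreaction'

overreaction


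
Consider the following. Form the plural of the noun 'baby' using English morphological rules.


Apply rule: Change -y to -ies (consonant + y). 'baby' becomes 'babies'.

babies


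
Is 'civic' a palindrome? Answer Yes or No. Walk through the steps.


Forward: 'civic'
Reversed: 'civic'
They are identical.

Yes


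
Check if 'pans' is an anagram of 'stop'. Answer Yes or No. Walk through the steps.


Sorted letters of 'pans': 'anps'
Sorted letters of 'stop': 'opst'
They do not match.

No


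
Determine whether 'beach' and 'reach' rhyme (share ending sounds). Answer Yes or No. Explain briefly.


Rime (stressed vowel + following sounds) of 'beach': -each = /iːtʃ/
Rime of 'reach': -each = /iːtʃ/
/iːtʃ/ and /iːtʃ/ are the same ending sound, so the words rhyme.

Yes


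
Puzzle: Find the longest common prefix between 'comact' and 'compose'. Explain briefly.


Compare from the start: 3 characters match: 'com'. Mismatch at position 4: 'a' vs 'p'.

com


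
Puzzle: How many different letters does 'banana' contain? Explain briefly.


Unique letters in 'banana': {a, b, n} = 3 distinct letters.

3


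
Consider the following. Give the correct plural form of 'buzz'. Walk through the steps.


Apply rule: Add -es (sibilant/fricative ending). 'buzz' becomes 'buzzes'.

buzzes


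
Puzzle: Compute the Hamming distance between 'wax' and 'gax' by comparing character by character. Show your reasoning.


Alignment:
Position 1: 'w' vs 'g' = DIFFER
Position 2: 'a' vs 'a' = match
Position 3: 'x' vs 'x' = match
Total differences: 1

1


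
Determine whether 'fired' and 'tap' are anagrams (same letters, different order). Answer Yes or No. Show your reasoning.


Sorted letters of 'fired': 'defir'
Sorted letters of 'tap': 'apt'
They do not match.

No


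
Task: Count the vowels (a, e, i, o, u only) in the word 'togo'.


Vowels in 'togo': o, o = 2 vowels.

2


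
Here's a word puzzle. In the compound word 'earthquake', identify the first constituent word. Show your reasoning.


Split 'earthquake' into 'earth' + 'quake'. The first part is 'earth'.

earth


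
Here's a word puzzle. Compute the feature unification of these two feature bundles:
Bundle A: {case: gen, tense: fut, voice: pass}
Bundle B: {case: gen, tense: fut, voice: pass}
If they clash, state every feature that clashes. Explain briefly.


Compare features:
case: A=gen vs B=gen -> unified: gen
tense: A=fut vs B=fut -> unified: fut
voice: A=pass vs B=pass -> unified: pass
No clashes found.

Unified: {case: gen, tense: fut, voice: pass}


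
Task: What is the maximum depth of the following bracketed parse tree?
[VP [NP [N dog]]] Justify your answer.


Count bracket nesting levels:
'[' at pos 0: depth = 1
'[' at pos 4: depth = 2
'[' at pos 8: depth = 3
Maximum depth reached: 3

3


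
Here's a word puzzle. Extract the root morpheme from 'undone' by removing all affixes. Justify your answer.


Remove prefix 'un' from 'undone' to get root 'done'.

done


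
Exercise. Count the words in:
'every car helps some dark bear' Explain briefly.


Split into words: every | car | helps | some | dark | bear = 6 words.

6


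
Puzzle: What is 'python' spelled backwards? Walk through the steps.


Reverse 'python' character by character: 'nohtyp'.

nohtyp


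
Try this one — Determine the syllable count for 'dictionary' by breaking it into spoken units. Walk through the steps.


Break 'dictionary' into syllables: dic-tion-ar-y -> dic | tion | ar | y = 4 syllables

4 syllables


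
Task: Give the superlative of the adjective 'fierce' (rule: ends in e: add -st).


Apply superlative formation (ends in e: add -st): 'fierce' -> 'fiercest'.

fiercest


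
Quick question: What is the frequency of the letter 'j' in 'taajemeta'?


Letter 'j' in 'taajemeta': found at position(s) 4 = 1 occurrence(s).

1


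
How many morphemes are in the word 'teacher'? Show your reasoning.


Decomposition: teach (root) + -er (suffix) = 2 morpheme(s)

2 morphemes


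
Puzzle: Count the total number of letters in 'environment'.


Spell out 'environment' and number each letter: e(1), n(2), v(3), i(4), r(5), o(6), n(7), m(8), e(9), n(10), t(11). Total: 11 letters.

11


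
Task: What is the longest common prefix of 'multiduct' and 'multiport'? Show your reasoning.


Compare from the start: 5 characters match: 'multi'. Mismatch at position 6: 'd' vs 'p'.

multi


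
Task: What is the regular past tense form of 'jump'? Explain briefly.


Apply rule: Add -ed. 'jump' becomes 'jumped'.

jumped


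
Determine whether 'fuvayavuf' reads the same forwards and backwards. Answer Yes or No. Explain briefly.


Forward: 'fuvayavuf'
Reversed: 'fuvayavuf'
They are identical.

Yes


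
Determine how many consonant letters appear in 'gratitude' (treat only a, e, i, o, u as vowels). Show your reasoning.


Consonants in 'gratitude': g, r, t, t, d = 5 consonants.

5


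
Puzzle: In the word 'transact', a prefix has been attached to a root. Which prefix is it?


The word 'transact' = 'trans' (prefix) + 'act' (root). The prefix is 'trans'.

trans


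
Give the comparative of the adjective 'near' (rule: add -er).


Apply comparative formation (add -er): 'near' -> 'nearer'.

nearer


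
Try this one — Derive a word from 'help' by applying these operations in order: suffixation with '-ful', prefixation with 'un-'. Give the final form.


Step 1: Add suffix '-ful' to 'help' = 'helpful'
Step 2: Add prefix 'un-' to 'helpful' = 'unhelpful'

unhelpful


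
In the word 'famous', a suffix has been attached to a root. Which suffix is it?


The word 'famous' = 'fame' (root) + '-ous' (suffix). The suffix is '-ous'.

ous


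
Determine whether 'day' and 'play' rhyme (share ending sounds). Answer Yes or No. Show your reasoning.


Rime (stressed vowel + following sounds) of 'day': -ay = /eɪ/
Rime of 'play': -ay = /eɪ/
/eɪ/ and /eɪ/ are the same ending sound, so the words rhyme.

Yes


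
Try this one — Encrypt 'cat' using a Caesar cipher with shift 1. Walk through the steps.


Shift each letter by 1: c -> d, a -> b, t -> u. Result: 'dbu'.

dbu


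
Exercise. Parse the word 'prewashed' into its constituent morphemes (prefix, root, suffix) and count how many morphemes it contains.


Step 1: Identify prefix: 'pre' (meaning: before)
Step 2: Identify root: 'wash'
Step 3: Identify suffix(es): 'ed'
Decomposition: pre- (prefix: before) + wash (root) + -ed (suffix: past)
Total morphemes: 3

3 morphemes (pre- (prefix: before) + wash (root) + -ed (suffix: past))


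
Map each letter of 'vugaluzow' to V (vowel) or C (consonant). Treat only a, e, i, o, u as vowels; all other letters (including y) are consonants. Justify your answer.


Letter mapping: v = C, u = V, g = C, a = V, l = C, u = V, z = C, o = V, w = C.

CVCVCVCVC


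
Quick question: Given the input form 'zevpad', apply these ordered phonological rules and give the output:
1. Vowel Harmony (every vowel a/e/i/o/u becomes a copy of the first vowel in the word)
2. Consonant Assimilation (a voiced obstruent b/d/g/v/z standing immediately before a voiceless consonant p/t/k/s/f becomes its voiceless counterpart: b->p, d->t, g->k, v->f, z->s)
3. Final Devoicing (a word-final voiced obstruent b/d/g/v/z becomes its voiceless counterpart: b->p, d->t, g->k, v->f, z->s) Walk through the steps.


Starting form: 'zevpad'
Rule 1: Vowel Harmony: all vowels become 'e' (matching first vowel). 'zevpad' -> 'zevped'
Rule 2: Consonant Assimilation: voiced obstruent before voiceless consonant becomes voiceless ('vp' -> 'fp'). 'zevped' -> 'zefped'
Rule 3: Final Devoicing: word-final voiced obstruent 'd' becomes voiceless 't'. 'zefped' -> 'zefpet'
Final form: 'zefpet'

zefpet


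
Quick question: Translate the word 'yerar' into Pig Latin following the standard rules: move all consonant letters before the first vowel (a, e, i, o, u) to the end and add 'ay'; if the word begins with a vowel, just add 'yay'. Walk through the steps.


'yerar': move consonant cluster 'y' to end and add 'ay': 'eraryay'.

eraryay


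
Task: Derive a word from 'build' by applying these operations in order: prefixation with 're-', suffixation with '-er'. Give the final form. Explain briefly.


Step 1: Add prefix 're-' to 'build' = 'rebuild'
Step 2: Add suffix '-er' to 'rebuild' = 'rebuilder'

rebuilder


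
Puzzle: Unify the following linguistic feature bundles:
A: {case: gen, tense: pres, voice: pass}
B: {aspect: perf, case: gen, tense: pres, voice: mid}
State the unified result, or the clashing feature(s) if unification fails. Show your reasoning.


Compare features:
aspect: A=_ vs B=perf -> unified: perf
case: A=gen vs B=gen -> unified: gen
tense: A=pres vs B=pres -> unified: pres
voice: A=pass vs B=mid -> CLASH
Clash detected on feature 'voice' (pass vs mid); unification fails.

CLASH on 'voice' (pass vs mid)


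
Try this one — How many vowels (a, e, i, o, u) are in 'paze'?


Vowels in 'paze': a, e = 2 vowels.

2


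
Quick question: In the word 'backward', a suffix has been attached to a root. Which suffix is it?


The word 'backward' = 'back' (root) + '-ward' (suffix). The suffix is '-ward'.

ward


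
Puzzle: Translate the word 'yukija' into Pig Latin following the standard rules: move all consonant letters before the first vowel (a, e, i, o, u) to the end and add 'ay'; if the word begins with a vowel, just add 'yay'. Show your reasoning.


'yukija': move consonant cluster 'y' to end and add 'ay': 'ukijayay'.

ukijayay


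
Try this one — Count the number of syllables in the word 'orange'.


Break 'orange' into syllables: or-ange -> or | ange = 2 syllables

2 syllables


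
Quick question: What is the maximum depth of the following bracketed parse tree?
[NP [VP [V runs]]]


Count bracket nesting levels:
'[' at pos 0: depth = 1
'[' at pos 4: depth = 2
'[' at pos 8: depth = 3
Maximum depth reached: 3

3


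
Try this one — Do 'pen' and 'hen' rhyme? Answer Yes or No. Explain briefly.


Rime (stressed vowel + following sounds) of 'pen': -en = /ɛn/
Rime of 'hen': -en = /ɛn/
/ɛn/ and /ɛn/ are the same ending sound, so the words rhyme.

Yes


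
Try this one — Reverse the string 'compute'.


Reverse 'compute' character by character: 'etupmoc'.

etupmoc


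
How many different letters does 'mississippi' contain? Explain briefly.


Unique letters in 'mississippi': {i, m, p, s} = 4 distinct letters.

4


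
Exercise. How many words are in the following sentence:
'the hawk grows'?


Split into words: the | hawk | grows = 3 words.

3


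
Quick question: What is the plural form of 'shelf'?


Apply rule: Change -f to -ves. 'shelf' becomes 'shelves'.

shelves


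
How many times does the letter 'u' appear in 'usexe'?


Letter 'u' in 'usexe': found at position(s) 1 = 1 occurrence(s).

1


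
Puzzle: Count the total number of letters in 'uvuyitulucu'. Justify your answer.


Spell out 'uvuyitulucu' and number each letter: u(1), v(2), u(3), y(4), i(5), t(6), u(7), l(8), u(9), c(10), u(11). Total: 11 letters.

11


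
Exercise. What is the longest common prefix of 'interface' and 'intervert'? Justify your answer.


Compare from the start: 5 characters match: 'inter'. Mismatch at position 6: 'f' vs 'v'.

inter


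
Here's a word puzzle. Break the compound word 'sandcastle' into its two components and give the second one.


Split 'sandcastle' into 'sand' + 'castle'. The second part is 'castle'.

castle


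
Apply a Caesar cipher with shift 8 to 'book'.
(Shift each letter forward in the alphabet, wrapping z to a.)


Shift each letter by 8: b -> j, o -> w, o -> w, k -> s. Result: 'jwws'.

jwws


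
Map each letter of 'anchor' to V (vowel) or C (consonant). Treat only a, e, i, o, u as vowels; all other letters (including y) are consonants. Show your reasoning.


Letter mapping: a = V, n = C, c = C, h = C, o = V, r = C.

VCCCVC


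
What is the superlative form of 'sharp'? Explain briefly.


Apply superlative formation (add -est): 'sharp' -> 'sharpest'.

sharpest


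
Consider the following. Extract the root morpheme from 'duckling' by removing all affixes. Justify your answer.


Remove suffix '-ling' from 'duckling' to get root 'duck'.

duck


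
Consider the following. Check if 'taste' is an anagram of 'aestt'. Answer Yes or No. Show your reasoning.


Sorted letters of 'taste': 'aestt'
Sorted letters of 'aestt': 'aestt'
They match.

Yes


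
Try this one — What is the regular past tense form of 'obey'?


Apply rule: Add -ed. 'obey' becomes 'obeyed'.

obeyed


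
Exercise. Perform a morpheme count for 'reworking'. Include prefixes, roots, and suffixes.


Decomposition: re- (prefix) + work (root) + -ing (suffix) = 3 morpheme(s)

3 morphemes


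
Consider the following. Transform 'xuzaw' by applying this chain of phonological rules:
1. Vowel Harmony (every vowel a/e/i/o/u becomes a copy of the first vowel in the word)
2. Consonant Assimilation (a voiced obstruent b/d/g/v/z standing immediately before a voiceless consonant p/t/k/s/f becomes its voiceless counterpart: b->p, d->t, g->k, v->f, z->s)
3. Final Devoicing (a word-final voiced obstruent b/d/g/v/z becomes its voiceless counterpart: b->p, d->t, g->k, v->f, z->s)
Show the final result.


Starting form: 'xuzaw'
Rule 1: Vowel Harmony: all vowels become 'u' (matching first vowel). 'xuzaw' -> 'xuzuw'
Rule 2: Consonant Assimilation: no voiced obstruent (b/d/g/v/z) stands immediately before a voiceless consonant (p/t/k/s/f). No change.
Rule 3: Final Devoicing: final consonant 'w' is not one of the voiced obstruents b/d/g/v/z. No change.
Final form: 'xuzuw'

xuzuw


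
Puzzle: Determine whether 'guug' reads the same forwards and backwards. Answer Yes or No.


Forward: 'guug'
Reversed: 'guug'
They are identical.

Yes


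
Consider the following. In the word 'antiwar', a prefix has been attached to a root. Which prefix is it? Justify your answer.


The word 'antiwar' = 'anti' (prefix) + 'war' (root). The prefix is 'anti'.

anti


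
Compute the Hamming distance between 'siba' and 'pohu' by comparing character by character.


Alignment:
Position 1: 's' vs 'p' = DIFFER
Position 2: 'i' vs 'o' = DIFFER
Position 3: 'b' vs 'h' = DIFFER
Position 4: 'a' vs 'u' = DIFFER
Total differences: 4

4


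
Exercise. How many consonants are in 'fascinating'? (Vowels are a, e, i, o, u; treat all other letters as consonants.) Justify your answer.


Consonants in 'fascinating': f, s, c, n, t, n, g = 7 consonants.

7


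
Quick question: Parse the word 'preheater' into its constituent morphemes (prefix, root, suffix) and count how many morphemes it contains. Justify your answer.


Step 1: Identify prefix: 'pre' (meaning: before)
Step 2: Identify root: 'heat'
Step 3: Identify suffix(es): 'er'
Decomposition: pre- (prefix: before) + heat (root) + -er (suffix: one who)
Total morphemes: 3

3 morphemes (pre- (prefix: before) + heat (root) + -er (suffix: one who))


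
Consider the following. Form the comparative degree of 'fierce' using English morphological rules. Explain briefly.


Apply comparative formation (ends in e: add -r): 'fierce' -> 'fiercer'.

fiercer


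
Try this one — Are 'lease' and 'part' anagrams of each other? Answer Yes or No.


Sorted letters of 'lease': 'aeels'
Sorted letters of 'part': 'aprt'
They do not match.

No


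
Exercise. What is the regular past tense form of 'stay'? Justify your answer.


Apply rule: Add -ed. 'stay' becomes 'stayed'.

stayed


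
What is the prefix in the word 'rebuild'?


The word 'rebuild' = 're' (prefix) + 'build' (root). The prefix is 're'.

re


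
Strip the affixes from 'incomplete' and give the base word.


Remove prefix 'in' from 'incomplete' to get root 'complete'.

complete


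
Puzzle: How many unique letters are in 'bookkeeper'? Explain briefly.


Unique letters in 'bookkeeper': {b, e, k, o, p, r} = 6 distinct letters.

6


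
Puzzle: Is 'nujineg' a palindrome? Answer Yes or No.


Forward: 'nujineg'
Reversed: 'genijun'
They differ.

No


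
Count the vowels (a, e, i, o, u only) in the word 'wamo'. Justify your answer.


Vowels in 'wamo': a, o = 2 vowels.

2


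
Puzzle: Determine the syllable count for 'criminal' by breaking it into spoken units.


Break 'criminal' into syllables: crim-i-nal -> crim | i | nal = 3 syllables

3 syllables


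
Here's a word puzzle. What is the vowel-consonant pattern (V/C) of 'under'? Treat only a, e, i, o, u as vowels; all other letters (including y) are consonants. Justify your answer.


Letter mapping: u = V, n = C, d = C, e = V, r = C.

VCCVC


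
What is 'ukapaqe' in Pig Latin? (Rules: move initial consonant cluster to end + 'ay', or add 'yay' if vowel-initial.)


'ukapaqe' starts with a vowel, so add 'yay': 'ukapaqeyay'.

ukapaqeyay


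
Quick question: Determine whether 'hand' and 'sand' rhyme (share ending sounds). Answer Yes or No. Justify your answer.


Rime (stressed vowel + following sounds) of 'hand': -and = /ænd/
Rime of 'sand': -and = /ænd/
/ænd/ and /ænd/ are the same ending sound, so the words rhyme.

Yes


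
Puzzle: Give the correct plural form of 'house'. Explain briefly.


Apply rule: Add -s. 'house' becomes 'houses'.

houses


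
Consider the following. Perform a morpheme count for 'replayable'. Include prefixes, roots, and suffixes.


Decomposition: re- (prefix) + play (root) + -able (suffix) = 3 morpheme(s)

3 morphemes


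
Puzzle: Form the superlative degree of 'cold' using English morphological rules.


Apply superlative formation (add -est): 'cold' -> 'coldest'.

coldest


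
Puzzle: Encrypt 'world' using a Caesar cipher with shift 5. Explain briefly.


Shift each letter by 5: w -> b, o -> t, r -> w, l -> q, d -> i. Result: 'btwqi'.

btwqi


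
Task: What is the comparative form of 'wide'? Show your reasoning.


Apply comparative formation (ends in e: add -r): 'wide' -> 'wider'.

wider


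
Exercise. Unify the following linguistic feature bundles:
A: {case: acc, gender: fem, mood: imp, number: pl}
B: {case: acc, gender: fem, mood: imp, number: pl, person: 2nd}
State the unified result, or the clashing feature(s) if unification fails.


Compare features:
case: A=acc vs B=acc -> unified: acc
gender: A=fem vs B=fem -> unified: fem
mood: A=imp vs B=imp -> unified: imp
number: A=pl vs B=pl -> unified: pl
person: A=_ vs B=2nd -> unified: 2nd
No clashes found.

Unified: {case: acc, gender: fem, mood: imp, number: pl, person: 2nd}


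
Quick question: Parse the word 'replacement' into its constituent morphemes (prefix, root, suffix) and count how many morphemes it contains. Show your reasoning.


Step 1: Identify prefix: 're' (meaning: again)
Step 2: Identify root: 'place'
Step 3: Identify suffix(es): 'ment'
Decomposition: re- (prefix: again) + place (root) + -ment (suffix: action/result)
Total morphemes: 3

3 morphemes (re- (prefix: again) + place (root) + -ment (suffix: action/result))


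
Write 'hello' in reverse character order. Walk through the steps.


Reverse 'hello' character by character: 'olleh'.

olleh


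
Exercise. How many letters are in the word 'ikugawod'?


Spell out 'ikugawod' and number each letter: i(1), k(2), u(3), g(4), a(5), w(6), o(7), d(8). Total: 8 letters.

8


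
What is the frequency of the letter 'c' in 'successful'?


Letter 'c' in 'successful': found at position(s) 3, 4 = 2 occurrence(s).

2


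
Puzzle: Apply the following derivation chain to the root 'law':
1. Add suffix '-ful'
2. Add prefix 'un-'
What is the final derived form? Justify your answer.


Step 1: Add suffix '-ful' to 'law' = 'lawful'
Step 2: Add prefix 'un-' to 'lawful' = 'unlawful'

unlawful


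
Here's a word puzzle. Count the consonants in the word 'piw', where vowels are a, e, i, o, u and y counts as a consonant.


Consonants in 'piw': p, w = 2 consonants.

2


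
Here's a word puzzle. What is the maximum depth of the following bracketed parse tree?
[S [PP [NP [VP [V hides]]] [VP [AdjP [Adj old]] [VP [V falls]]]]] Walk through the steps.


Count bracket nesting levels:
'[' at pos 0: depth = 1
'[' at pos 3: depth = 2
'[' at pos 7: depth = 3
'[' at pos 11: depth = 4
'[' at pos 15: depth = 5
'[' at pos 27: depth = 3
'[' at pos 31: depth = 4
'[' at pos 37: depth = 5
'[' at pos 48: depth = 4
'[' at pos 52: depth = 5
Maximum depth reached: 5

5


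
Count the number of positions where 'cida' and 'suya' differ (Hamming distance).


Alignment:
Position 1: 'c' vs 's' = DIFFER
Position 2: 'i' vs 'u' = DIFFER
Position 3: 'd' vs 'y' = DIFFER
Position 4: 'a' vs 'a' = match
Total differences: 3

3


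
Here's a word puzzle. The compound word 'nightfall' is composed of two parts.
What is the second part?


Split 'nightfall' into 'night' + 'fall'. The second part is 'fall'.

fall


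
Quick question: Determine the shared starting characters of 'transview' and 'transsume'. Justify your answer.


Compare from the start: 5 characters match: 'trans'. Mismatch at position 6: 'v' vs 's'.

trans


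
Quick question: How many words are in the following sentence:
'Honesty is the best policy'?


Split into words: Honesty | is | the | best | policy = 5 words.

5


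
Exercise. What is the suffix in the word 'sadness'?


The word 'sadness' = 'sad' (root) + '-ness' (suffix). The suffix is '-ness'.

ness


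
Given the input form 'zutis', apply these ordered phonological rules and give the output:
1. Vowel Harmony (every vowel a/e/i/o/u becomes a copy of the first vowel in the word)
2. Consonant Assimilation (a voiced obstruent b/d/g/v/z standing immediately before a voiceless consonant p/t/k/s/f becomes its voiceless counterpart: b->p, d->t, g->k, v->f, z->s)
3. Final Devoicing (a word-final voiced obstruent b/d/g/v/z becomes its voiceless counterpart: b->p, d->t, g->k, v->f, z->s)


Starting form: 'zutis'
Rule 1: Vowel Harmony: all vowels become 'u' (matching first vowel). 'zutis' -> 'zutus'
Rule 2: Consonant Assimilation: no voiced obstruent (b/d/g/v/z) stands immediately before a voiceless consonant (p/t/k/s/f). No change.
Rule 3: Final Devoicing: final consonant 's' is not one of the voiced obstruents b/d/g/v/z. No change.
Final form: 'zutus'

zutus


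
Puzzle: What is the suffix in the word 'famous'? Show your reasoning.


The word 'famous' = 'fame' (root) + '-ous' (suffix). The suffix is '-ous'.

ous


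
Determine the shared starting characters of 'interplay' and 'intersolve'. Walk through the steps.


Compare from the start: 5 characters match: 'inter'. Mismatch at position 6: 'p' vs 's'.

inter


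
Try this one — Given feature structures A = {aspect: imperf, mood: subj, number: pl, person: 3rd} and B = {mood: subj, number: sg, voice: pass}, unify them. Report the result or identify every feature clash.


Compare features:
aspect: A=imperf vs B=_ -> unified: imperf
mood: A=subj vs B=subj -> unified: subj
number: A=pl vs B=sg -> CLASH
person: A=3rd vs B=_ -> unified: 3rd
voice: A=_ vs B=pass -> unified: pass
Clash detected on feature 'number' (pl vs sg); unification fails.

CLASH on 'number' (pl vs sg)


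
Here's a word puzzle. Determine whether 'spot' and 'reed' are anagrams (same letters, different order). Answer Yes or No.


Sorted letters of 'spot': 'opst'
Sorted letters of 'reed': 'deer'
They do not match.

No


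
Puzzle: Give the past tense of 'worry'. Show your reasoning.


Apply rule: Change -y to -ied. 'worry' becomes 'worried'.

worried


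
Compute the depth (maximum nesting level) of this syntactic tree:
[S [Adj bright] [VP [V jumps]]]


Count bracket nesting levels:
'[' at pos 0: depth = 1
'[' at pos 3: depth = 2
'[' at pos 16: depth = 2
'[' at pos 20: depth = 3
Maximum depth reached: 3

3


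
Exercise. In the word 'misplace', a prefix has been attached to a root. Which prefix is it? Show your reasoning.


The word 'misplace' = 'mis' (prefix) + 'place' (root). The prefix is 'mis'.

mis


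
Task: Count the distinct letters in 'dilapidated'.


Unique letters in 'dilapidated': {a, d, e, i, l, p, t} = 7 distinct letters.

7


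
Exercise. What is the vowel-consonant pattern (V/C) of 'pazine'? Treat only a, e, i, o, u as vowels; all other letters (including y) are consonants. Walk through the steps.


Letter mapping: p = C, a = V, z = C, i = V, n = C, e = V.

CVCVCV


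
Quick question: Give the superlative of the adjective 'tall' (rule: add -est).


Apply superlative formation (add -est): 'tall' -> 'tallest'.

tallest


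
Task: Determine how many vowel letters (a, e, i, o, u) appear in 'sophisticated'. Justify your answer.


Vowels in 'sophisticated': o, i, i, a, e = 5 vowels.

5


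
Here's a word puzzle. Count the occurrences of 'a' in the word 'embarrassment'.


Letter 'a' in 'embarrassment': found at position(s) 4, 7 = 2 occurrence(s).

2


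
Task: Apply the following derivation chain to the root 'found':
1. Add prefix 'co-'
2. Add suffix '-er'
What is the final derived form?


Step 1: Add prefix 'co-' to 'found' = 'cofound'
Step 2: Add suffix '-er' to 'cofound' = 'cofounder'

cofounder


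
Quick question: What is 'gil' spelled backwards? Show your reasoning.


Reverse 'gil' character by character: 'lig'.

lig


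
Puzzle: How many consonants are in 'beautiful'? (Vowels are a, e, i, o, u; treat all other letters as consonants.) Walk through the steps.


Consonants in 'beautiful': b, t, f, l = 4 consonants.

4


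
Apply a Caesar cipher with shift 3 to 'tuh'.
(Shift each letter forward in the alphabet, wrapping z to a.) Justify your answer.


Shift each letter by 3: t -> w, u -> x, h -> k. Result: 'wxk'.

wxk


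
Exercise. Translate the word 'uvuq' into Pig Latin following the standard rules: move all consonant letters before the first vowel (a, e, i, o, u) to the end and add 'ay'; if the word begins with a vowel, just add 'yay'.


'uvuq' starts with a vowel, so add 'yay': 'uvuqyay'.

uvuqyay


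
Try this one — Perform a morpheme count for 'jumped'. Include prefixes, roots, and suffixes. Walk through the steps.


Decomposition: jump (root) + -ed (suffix) = 2 morpheme(s)

2 morphemes


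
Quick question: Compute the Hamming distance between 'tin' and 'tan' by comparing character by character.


Alignment:
Position 1: 't' vs 't' = match
Position 2: 'i' vs 'a' = DIFFER
Position 3: 'n' vs 'n' = match
Total differences: 1

1


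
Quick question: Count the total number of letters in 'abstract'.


Spell out 'abstract' and number each letter: a(1), b(2), s(3), t(4), r(5), a(6), c(7), t(8). Total: 8 letters.

8


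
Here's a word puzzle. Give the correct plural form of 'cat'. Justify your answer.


Apply rule: Add -s. 'cat' becomes 'cats'.

cats


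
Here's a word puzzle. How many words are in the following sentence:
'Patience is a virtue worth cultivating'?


Split into words: Patience | is | a | virtue | worth | cultivating = 6 words.

6


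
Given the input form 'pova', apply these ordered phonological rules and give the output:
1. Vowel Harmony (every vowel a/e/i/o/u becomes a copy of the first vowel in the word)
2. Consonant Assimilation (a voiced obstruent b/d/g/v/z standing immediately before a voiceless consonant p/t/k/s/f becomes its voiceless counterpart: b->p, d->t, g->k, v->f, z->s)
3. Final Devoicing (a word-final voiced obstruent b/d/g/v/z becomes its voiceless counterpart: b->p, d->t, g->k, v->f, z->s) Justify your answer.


Starting form: 'pova'
Rule 1: Vowel Harmony: all vowels become 'o' (matching first vowel). 'pova' -> 'povo'
Rule 2: Consonant Assimilation: no voiced obstruent (b/d/g/v/z) stands immediately before a voiceless consonant (p/t/k/s/f). No change.
Rule 3: Final Devoicing: the word ends in the vowel 'o', not a consonant. No change.
Final form: 'povo'

povo


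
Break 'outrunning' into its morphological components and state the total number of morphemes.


Step 1: Identify prefix: 'out' (meaning: surpass)
Step 2: Identify root: 'run'
Step 3: Identify suffix(es): 'ing'
Decomposition: out- (prefix: surpass) + run (root) + -ing (suffix: ongoing action)
Total morphemes: 3

3 morphemes (out- (prefix: surpass) + run (root) + -ing (suffix: ongoing action))


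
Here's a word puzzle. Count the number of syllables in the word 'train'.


Break 'train' into syllables: train -> train = 1 syllable

1 syllable


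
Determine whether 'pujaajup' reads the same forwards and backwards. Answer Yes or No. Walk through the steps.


Forward: 'pujaajup'
Reversed: 'pujaajup'
They are identical.

Yes


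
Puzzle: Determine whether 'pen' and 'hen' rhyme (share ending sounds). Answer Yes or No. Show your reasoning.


Rime (stressed vowel + following sounds) of 'pen': -en = /ɛn/
Rime of 'hen': -en = /ɛn/
/ɛn/ and /ɛn/ are the same ending sound, so the words rhyme.

Yes
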